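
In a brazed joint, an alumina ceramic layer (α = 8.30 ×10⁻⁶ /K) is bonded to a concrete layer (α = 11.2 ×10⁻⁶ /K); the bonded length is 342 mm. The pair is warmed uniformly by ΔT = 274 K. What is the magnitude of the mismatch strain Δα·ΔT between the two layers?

7.95×10⁻⁴

Δα = |8.30 − 11.2|×10⁻⁶/K = 2.90×10⁻⁶/K.
Mismatch strain = Δα·ΔT = 2.90×10⁻⁶ × 274.0 = 7.95×10⁻⁴.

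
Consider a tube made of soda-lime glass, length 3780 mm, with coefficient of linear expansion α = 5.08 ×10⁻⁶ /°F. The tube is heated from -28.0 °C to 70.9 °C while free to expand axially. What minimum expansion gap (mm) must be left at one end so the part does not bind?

Convert α: 5.08×10⁻⁶/°F × (9/5) = 9.14×10⁻⁶/K.
ΔT = 70.9 − (-28.0) = 98.90 K.
ΔL = α·L₀·ΔT = 9.14×10⁻⁶ × 3780 mm × 98.90 K = 3.42 mm.

3.42 mm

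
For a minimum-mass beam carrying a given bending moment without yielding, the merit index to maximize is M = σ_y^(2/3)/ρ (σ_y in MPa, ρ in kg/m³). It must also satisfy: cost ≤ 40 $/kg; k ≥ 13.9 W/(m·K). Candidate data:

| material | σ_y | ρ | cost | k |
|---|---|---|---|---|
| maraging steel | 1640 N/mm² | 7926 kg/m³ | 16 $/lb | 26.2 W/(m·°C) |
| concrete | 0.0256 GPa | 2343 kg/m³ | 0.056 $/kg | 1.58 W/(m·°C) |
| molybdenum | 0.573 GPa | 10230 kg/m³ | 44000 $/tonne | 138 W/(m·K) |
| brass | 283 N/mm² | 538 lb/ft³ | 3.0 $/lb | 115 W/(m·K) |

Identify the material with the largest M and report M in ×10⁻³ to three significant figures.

Screen on constraints: cost ≤ 40 $/kg; k ≥ 13.9 W/(m·K). Survivors: maraging steel, brass.
Convert each candidate to consistent units, then evaluate M:
  maraging steel: σ_y = 1640 MPa, ρ = 7926 kg/m³
  brass: σ_y = 283.0 MPa, ρ = 8618 kg/m³
  maraging steel: M = 17.5×10⁻³
  brass: M = 5.00×10⁻³
The maximum is for maraging steel.

maraging steel, M = 17.5×10⁻³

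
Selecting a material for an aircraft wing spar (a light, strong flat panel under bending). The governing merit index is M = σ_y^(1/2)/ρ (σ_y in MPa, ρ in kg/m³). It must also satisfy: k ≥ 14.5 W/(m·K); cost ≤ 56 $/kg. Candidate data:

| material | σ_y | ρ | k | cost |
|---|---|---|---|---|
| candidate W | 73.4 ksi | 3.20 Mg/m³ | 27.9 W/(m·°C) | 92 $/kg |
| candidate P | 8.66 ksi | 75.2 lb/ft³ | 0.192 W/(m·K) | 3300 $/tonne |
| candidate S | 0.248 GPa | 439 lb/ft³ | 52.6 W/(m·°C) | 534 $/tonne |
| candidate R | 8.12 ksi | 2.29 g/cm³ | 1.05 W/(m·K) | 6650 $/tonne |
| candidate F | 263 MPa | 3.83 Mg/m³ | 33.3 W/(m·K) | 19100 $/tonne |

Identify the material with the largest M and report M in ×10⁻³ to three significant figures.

candidate F, M = 4.23×10⁻³

Screen on constraints: k ≥ 14.5 W/(m·K); cost ≤ 56 $/kg. Survivors: candidate S, candidate F.
Putting every candidate on a common basis:
  candidate S: σ_y = 248.0 MPa, ρ = 7032 kg/m³
  candidate F: σ_y = 263.0 MPa, ρ = 3830 kg/m³
  candidate F: M = 4.23×10⁻³
  candidate S: M = 2.24×10⁻³
The maximum is for candidate F.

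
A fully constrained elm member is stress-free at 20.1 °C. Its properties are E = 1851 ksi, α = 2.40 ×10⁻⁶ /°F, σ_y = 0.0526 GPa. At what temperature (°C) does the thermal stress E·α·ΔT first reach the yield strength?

E = 1851 ksi = 12.76 GPa.
α = 2.40×10⁻⁶/°F × 9/5 = 4.32×10⁻⁶/K.
σ_y = 0.0526 GPa = 52.60 MPa.
E·α·ΔT = 52.60 MPa ⇒ ΔT = 52.60 / (12.76×10³ × 4.32×10⁻⁶) = 954.1 K.
T = 20.1 + 954.1 = 974.2 °C.

974 °C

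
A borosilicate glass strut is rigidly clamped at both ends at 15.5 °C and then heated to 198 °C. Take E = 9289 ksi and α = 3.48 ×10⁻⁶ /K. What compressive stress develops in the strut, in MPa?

E = 9289 ksi = 64.05 GPa.
ΔT = 182.5 K. Constrained thermal stress σ = E·α·ΔT = 64.05×10³ MPa × 3.48×10⁻⁶ × 182.5 = 40.7 MPa (compressive).

40.7 MPa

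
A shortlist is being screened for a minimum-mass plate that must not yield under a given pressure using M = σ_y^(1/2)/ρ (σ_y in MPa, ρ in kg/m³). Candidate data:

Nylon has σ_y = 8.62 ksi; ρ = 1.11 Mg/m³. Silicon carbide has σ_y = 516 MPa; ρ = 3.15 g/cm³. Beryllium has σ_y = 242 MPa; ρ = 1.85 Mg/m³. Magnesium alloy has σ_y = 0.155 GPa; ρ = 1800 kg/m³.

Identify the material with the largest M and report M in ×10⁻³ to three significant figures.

beryllium, M = 8.41×10⁻³

Putting every candidate on a common basis:
  nylon: σ_y = 59.43 MPa, ρ = 1110 kg/m³
  silicon carbide: σ_y = 516.0 MPa, ρ = 3150 kg/m³
  beryllium: σ_y = 242.0 MPa, ρ = 1850 kg/m³
  magnesium alloy: σ_y = 155.0 MPa, ρ = 1800 kg/m³
  beryllium: M = 8.41×10⁻³
  silicon carbide: M = 7.21×10⁻³
  nylon: M = 6.95×10⁻³
  magnesium alloy: M = 6.92×10⁻³
Highest index: beryllium.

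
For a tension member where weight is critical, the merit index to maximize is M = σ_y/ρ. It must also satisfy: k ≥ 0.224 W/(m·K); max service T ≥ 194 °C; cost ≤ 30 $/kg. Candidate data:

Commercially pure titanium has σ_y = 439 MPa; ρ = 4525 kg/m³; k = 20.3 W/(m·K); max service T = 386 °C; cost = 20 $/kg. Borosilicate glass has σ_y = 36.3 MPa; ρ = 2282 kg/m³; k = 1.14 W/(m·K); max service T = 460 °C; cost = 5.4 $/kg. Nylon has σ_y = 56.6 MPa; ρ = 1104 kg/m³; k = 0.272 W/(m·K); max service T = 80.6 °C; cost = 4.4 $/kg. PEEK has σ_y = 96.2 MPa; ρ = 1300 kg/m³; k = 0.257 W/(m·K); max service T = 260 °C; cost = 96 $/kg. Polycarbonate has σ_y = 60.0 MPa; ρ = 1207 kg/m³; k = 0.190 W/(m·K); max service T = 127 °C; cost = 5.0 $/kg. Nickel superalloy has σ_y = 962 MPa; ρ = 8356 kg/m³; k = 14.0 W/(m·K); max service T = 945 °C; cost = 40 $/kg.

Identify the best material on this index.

commercially pure titanium

Screen on constraints: k ≥ 0.224 W/(m·K); max service T ≥ 194 °C; cost ≤ 30 $/kg. Survivors: commercially pure titanium, borosilicate glass.
Per-candidate index values:
  commercially pure titanium: M = 97.0 kN·m/kg
  borosilicate glass: M = 15.9 kN·m/kg
Commercially pure titanium has the largest M.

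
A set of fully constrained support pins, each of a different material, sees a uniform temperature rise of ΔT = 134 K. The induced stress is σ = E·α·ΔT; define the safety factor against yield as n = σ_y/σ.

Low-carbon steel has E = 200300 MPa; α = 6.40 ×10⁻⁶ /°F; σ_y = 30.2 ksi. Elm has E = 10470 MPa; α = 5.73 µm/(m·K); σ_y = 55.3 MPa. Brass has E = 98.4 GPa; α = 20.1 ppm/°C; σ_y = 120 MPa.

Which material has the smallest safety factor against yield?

brass

Per material, after unit conversion:
  low-carbon steel: E = 200.3, α = 11.5, σ_y = 208.2 → σ = 309 MPa, n = 0.673
  elm: E = 10.47, α = 5.73, σ_y = 55.30 → σ = 8.04 MPa, n = 6.88
  brass: E = 98.40, α = 20.1, σ_y = 120.0 → σ = 265 MPa, n = 0.453
Smallest n: brass with n = 0.453.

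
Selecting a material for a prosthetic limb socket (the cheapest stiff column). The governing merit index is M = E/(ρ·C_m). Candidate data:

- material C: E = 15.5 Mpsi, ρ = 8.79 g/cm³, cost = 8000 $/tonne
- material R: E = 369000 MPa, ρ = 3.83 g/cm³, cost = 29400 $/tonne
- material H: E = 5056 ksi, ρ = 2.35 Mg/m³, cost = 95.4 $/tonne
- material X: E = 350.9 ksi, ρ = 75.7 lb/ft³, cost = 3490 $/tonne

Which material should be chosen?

After converting to SI:
  material C: E = 106.9 GPa, ρ = 8790 kg/m³, cost = 8.000 $/kg
  material R: E = 369.0 GPa, ρ = 3830 kg/m³, cost = 29.40 $/kg
  material H: E = 34.86 GPa, ρ = 2350 kg/m³, cost = 0.09540 $/kg
  material X: E = 2.419 GPa, ρ = 1213 kg/m³, cost = 3.490 $/kg
  material H: M = 155 MN·m per $
  material R: M = 3.28 MN·m per $
  material C: M = 1.52 MN·m per $
  material X: M = 0.572 MN·m per $
Highest index: material H.

material H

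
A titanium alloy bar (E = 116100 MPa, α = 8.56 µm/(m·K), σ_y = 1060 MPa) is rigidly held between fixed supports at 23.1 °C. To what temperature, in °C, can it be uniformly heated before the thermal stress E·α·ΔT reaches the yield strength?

1090 °C

E = 116100 MPa = 116.1 GPa.
E·α·ΔT = 1060 MPa ⇒ ΔT = 1060 / (116.1×10³ × 8.56×10⁻⁶) = 1067 K.
T = 23.1 + 1067 = 1090 °C.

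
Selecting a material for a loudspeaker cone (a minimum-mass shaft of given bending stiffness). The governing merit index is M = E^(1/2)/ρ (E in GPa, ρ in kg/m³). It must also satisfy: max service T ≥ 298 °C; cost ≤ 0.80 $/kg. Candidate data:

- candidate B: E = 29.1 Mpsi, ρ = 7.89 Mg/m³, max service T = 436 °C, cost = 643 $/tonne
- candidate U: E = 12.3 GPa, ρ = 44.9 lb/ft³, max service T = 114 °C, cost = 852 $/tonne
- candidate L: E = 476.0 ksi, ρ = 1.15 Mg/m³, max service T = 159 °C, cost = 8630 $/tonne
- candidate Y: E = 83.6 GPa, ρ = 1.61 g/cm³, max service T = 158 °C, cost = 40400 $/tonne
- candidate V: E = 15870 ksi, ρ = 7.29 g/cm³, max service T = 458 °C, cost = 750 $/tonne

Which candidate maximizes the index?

Screen on constraints: max service T ≥ 298 °C; cost ≤ 0.80 $/kg. Survivors: candidate B, candidate V.
Normalizing units and computing the index:
  candidate B: E = 200.6 GPa, ρ = 7890 kg/m³
  candidate V: E = 109.4 GPa, ρ = 7290 kg/m³
  candidate B: M = 1.80×10⁻³
  candidate V: M = 1.43×10⁻³
The maximum is for candidate B.

candidate B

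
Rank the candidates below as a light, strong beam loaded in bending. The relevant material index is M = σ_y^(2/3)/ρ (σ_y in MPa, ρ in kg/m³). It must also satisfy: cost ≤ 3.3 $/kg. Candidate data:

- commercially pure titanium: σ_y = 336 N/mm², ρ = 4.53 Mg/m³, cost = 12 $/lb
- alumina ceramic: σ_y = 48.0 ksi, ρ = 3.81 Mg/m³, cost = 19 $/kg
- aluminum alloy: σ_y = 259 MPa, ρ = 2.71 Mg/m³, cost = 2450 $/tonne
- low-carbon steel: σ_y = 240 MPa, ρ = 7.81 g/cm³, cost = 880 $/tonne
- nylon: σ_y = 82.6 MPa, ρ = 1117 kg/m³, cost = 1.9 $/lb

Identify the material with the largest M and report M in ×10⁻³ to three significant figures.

Screen on constraints: cost ≤ 3.3 $/kg. Survivors: aluminum alloy, low-carbon steel.
Putting every candidate on a common basis:
  aluminum alloy: σ_y = 259.0 MPa, ρ = 2710 kg/m³
  low-carbon steel: σ_y = 240.0 MPa, ρ = 7810 kg/m³
  aluminum alloy: M = 15.0×10⁻³
  low-carbon steel: M = 4.94×10⁻³
Aluminum alloy ranks first.

aluminum alloy, M = 15.0×10⁻³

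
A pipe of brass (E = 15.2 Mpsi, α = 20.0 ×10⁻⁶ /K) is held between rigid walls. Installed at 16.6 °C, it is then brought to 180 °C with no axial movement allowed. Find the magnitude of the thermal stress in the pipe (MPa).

E = 15.2 Mpsi = 104.8 GPa.
ΔT = 163.4 K. Constrained thermal stress σ = E·α·ΔT = 104.8×10³ MPa × 20.0×10⁻⁶ × 163.4 = 342 MPa (compressive).

342 MPa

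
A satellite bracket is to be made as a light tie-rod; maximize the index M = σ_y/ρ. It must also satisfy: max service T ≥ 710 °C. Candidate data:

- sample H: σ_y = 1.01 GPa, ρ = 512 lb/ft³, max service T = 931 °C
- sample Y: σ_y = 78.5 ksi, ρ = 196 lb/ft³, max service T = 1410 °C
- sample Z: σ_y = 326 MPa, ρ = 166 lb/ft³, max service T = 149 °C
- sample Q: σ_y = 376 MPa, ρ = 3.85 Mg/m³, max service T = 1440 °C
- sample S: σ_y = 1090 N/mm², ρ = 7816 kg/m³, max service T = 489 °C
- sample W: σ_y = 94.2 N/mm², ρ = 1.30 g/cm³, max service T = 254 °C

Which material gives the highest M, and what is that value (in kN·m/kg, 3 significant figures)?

sample Y, M = 172 kN·m/kg

Screen on constraints: max service T ≥ 710 °C. Survivors: sample H, sample Y, sample Q.
Convert each candidate to consistent units, then evaluate M:
  sample H: σ_y = 1010 MPa, ρ = 8201 kg/m³
  sample Y: σ_y = 541.2 MPa, ρ = 3140 kg/m³
  sample Q: σ_y = 376.0 MPa, ρ = 3850 kg/m³
  sample Y: M = 172 kN·m/kg
  sample H: M = 123 kN·m/kg
  sample Q: M = 97.7 kN·m/kg
Sample Y ranks first.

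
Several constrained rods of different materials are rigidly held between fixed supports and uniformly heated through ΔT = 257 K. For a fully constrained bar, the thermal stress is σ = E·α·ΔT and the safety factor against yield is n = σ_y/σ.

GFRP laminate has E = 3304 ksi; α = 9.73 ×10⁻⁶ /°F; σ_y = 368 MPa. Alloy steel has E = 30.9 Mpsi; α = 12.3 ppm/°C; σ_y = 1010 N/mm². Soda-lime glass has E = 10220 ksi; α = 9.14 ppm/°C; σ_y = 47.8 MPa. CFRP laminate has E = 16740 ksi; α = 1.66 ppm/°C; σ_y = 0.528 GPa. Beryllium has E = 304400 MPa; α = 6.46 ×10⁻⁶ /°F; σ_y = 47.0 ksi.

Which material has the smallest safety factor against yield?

soda-lime glass

In consistent units (E in GPa, α in ×10⁻⁶/K, σ_y in MPa):
  GFRP laminate: E = 22.78, α = 17.5, σ_y = 368.0 → σ = 103 MPa, n = 3.59
  alloy steel: E = 213.0, α = 12.3, σ_y = 1010 → σ = 673 MPa, n = 1.50
  soda-lime glass: E = 70.46, α = 9.14, σ_y = 47.80 → σ = 166 MPa, n = 0.289
  CFRP laminate: E = 115.4, α = 1.66, σ_y = 528.0 → σ = 49.2 MPa, n = 10.7
  beryllium: E = 304.4, α = 11.6, σ_y = 324.1 → σ = 910 MPa, n = 0.356
Smallest n: soda-lime glass with n = 0.289.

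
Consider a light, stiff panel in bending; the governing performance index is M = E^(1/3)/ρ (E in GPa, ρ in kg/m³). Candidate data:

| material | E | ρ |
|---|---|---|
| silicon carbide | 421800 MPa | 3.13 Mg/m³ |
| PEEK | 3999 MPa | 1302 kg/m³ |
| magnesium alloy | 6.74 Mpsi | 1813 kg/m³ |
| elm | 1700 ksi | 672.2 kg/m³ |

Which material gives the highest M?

Normalizing units and computing the index:
  silicon carbide: E = 421.8 GPa, ρ = 3130 kg/m³
  PEEK: E = 3.999 GPa, ρ = 1302 kg/m³
  magnesium alloy: E = 46.47 GPa, ρ = 1813 kg/m³
  elm: E = 11.72 GPa, ρ = 672.2 kg/m³
  elm: M = 3.38×10⁻³
  silicon carbide: M = 2.40×10⁻³
  magnesium alloy: M = 1.98×10⁻³
  PEEK: M = 1.22×10⁻³
Highest index: elm.

elm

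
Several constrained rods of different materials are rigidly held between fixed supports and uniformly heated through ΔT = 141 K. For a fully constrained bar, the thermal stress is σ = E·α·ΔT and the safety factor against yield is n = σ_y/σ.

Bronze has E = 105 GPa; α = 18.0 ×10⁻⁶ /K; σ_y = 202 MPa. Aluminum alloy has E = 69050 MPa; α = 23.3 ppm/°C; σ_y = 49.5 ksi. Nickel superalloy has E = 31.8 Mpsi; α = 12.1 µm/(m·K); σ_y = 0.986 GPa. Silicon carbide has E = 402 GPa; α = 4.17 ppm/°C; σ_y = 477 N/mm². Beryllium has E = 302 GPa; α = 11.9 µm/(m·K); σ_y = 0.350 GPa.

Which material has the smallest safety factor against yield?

beryllium

Per material, after unit conversion:
  bronze: E = 105.0, α = 18.0, σ_y = 202.0 → σ = 266 MPa, n = 0.758
  aluminum alloy: E = 69.05, α = 23.3, σ_y = 341.3 → σ = 227 MPa, n = 1.50
  nickel superalloy: E = 219.3, α = 12.1, σ_y = 986.0 → σ = 374 MPa, n = 2.64
  silicon carbide: E = 402.0, α = 4.17, σ_y = 477.0 → σ = 236 MPa, n = 2.02
  beryllium: E = 302.0, α = 11.9, σ_y = 350.0 → σ = 507 MPa, n = 0.691
Smallest n: beryllium with n = 0.691.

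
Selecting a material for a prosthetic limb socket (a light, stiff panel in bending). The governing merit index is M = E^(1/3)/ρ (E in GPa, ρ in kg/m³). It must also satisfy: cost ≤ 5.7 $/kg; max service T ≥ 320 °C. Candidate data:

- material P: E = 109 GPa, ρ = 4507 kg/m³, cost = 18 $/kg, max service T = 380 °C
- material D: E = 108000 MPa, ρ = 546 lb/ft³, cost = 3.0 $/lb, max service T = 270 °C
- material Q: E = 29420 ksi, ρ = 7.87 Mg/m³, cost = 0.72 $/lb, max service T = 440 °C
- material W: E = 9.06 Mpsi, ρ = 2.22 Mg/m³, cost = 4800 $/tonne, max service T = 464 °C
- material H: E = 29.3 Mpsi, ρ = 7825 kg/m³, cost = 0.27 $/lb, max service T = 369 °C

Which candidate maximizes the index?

Screen on constraints: cost ≤ 5.7 $/kg; max service T ≥ 320 °C. Survivors: material Q, material W, material H.
Putting every candidate on a common basis:
  material Q: E = 202.8 GPa, ρ = 7870 kg/m³
  material W: E = 62.47 GPa, ρ = 2220 kg/m³
  material H: E = 202.0 GPa, ρ = 7825 kg/m³
  material W: M = 1.79×10⁻³
  material H: M = 0.750×10⁻³
  material Q: M = 0.747×10⁻³
The maximum is for material W.

material W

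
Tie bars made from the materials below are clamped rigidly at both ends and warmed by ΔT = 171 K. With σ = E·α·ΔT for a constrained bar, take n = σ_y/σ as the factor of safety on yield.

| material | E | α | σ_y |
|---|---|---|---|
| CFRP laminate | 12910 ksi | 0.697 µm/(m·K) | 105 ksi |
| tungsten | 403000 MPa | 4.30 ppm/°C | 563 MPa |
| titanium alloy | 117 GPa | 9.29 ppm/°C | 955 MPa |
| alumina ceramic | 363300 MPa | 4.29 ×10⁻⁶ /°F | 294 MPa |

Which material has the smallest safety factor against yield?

alumina ceramic

Per material, after unit conversion:
  CFRP laminate: E = 89.01, α = 0.697, σ_y = 723.9 → σ = 10.6 MPa, n = 68.2
  tungsten: E = 403.0, α = 4.30, σ_y = 563.0 → σ = 296 MPa, n = 1.90
  titanium alloy: E = 117.0, α = 9.29, σ_y = 955.0 → σ = 186 MPa, n = 5.14
  alumina ceramic: E = 363.3, α = 7.72, σ_y = 294.0 → σ = 480 MPa, n = 0.613
Alumina ceramic has the lowest safety factor, n = 0.613.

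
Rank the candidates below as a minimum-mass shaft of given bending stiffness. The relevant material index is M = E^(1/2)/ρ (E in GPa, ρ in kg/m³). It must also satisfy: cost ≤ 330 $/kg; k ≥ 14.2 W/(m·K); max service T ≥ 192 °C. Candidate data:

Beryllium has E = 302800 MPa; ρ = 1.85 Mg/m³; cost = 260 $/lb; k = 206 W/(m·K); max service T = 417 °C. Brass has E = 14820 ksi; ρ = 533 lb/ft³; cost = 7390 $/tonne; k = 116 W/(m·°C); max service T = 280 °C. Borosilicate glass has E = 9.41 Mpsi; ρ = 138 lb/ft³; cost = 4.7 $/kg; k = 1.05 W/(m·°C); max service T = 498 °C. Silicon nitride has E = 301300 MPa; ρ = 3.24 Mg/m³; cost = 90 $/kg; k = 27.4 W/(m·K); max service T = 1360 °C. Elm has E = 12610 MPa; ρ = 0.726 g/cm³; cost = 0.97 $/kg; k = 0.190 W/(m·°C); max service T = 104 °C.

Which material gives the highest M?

silicon nitride

Screen on constraints: cost ≤ 330 $/kg; k ≥ 14.2 W/(m·K); max service T ≥ 192 °C. Survivors: brass, silicon nitride.
Putting every candidate on a common basis:
  brass: E = 102.2 GPa, ρ = 8538 kg/m³
  silicon nitride: E = 301.3 GPa, ρ = 3240 kg/m³
  silicon nitride: M = 5.36×10⁻³
  brass: M = 1.18×10⁻³
Silicon nitride ranks first.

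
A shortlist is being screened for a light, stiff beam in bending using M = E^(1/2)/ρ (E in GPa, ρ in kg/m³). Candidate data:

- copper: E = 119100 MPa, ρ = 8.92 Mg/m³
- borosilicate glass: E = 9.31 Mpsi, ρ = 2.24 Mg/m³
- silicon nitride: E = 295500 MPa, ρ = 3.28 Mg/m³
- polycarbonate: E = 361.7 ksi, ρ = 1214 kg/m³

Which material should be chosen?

In SI units:
  copper: E = 119.1 GPa, ρ = 8920 kg/m³
  borosilicate glass: E = 64.19 GPa, ρ = 2240 kg/m³
  silicon nitride: E = 295.5 GPa, ρ = 3280 kg/m³
  polycarbonate: E = 2.494 GPa, ρ = 1214 kg/m³
  silicon nitride: M = 5.24×10⁻³
  borosilicate glass: M = 3.58×10⁻³
  polycarbonate: M = 1.30×10⁻³
  copper: M = 1.22×10⁻³
Silicon nitride ranks first.

silicon nitride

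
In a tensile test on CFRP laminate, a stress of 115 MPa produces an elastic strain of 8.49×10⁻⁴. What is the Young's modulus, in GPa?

135 GPa

E = σ/ε = 115 MPa / 8.49×10⁻⁴ = 135500 MPa = 135 GPa.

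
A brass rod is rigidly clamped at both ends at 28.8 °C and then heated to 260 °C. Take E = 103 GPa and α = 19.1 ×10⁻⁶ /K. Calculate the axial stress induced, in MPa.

455 MPa

ΔT = 231.2 K. Constrained thermal stress σ = E·α·ΔT = 103.0×10³ MPa × 19.1×10⁻⁶ × 231.2 = 455 MPa (compressive).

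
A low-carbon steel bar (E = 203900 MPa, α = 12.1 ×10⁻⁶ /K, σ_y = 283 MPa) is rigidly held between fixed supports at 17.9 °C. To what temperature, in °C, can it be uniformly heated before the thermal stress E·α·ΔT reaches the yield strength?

E = 203900 MPa = 203.9 GPa.
E·α·ΔT = 283.0 MPa ⇒ ΔT = 283.0 / (203.9×10³ × 12.1×10⁻⁶) = 114.7 K.
T = 17.9 + 114.7 = 132.6 °C.

133 °C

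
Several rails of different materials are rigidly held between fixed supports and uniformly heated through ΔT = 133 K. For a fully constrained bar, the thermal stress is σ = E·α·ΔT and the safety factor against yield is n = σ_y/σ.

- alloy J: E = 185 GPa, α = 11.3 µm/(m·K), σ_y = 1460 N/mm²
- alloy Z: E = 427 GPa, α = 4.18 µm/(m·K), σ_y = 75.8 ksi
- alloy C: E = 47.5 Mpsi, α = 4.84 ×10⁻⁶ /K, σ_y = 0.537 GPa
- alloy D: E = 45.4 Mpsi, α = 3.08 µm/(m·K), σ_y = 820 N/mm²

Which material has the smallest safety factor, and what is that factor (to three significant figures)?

alloy Z, n = 2.20

With everything in SI (GPa, ×10⁻⁶/K, MPa):
  alloy J: E = 185.0, α = 11.3, σ_y = 1460 → σ = 278 MPa, n = 5.25
  alloy Z: E = 427.0, α = 4.18, σ_y = 522.6 → σ = 237 MPa, n = 2.20
  alloy C: E = 327.5, α = 4.84, σ_y = 537.0 → σ = 211 MPa, n = 2.55
  alloy D: E = 313.0, α = 3.08, σ_y = 820.0 → σ = 128 MPa, n = 6.39
Smallest n: alloy Z with n = 2.20.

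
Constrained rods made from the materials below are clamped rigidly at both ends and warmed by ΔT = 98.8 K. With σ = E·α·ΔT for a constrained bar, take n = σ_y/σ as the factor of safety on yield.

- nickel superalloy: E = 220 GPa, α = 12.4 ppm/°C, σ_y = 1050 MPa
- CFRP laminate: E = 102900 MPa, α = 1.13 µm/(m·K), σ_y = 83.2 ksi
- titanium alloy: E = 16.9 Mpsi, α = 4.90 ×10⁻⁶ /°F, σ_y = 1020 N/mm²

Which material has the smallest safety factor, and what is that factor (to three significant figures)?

Converting E to GPa, α to ×10⁻⁶/K, σ_y to MPa, then σ and n for each:
  nickel superalloy: E = 220.0, α = 12.4, σ_y = 1050 → σ = 270 MPa, n = 3.90
  CFRP laminate: E = 102.9, α = 1.13, σ_y = 573.6 → σ = 11.5 MPa, n = 49.9
  titanium alloy: E = 116.5, α = 8.82, σ_y = 1020 → σ = 102 MPa, n = 10.0
Smallest n: nickel superalloy with n = 3.90.

nickel superalloy, n = 3.90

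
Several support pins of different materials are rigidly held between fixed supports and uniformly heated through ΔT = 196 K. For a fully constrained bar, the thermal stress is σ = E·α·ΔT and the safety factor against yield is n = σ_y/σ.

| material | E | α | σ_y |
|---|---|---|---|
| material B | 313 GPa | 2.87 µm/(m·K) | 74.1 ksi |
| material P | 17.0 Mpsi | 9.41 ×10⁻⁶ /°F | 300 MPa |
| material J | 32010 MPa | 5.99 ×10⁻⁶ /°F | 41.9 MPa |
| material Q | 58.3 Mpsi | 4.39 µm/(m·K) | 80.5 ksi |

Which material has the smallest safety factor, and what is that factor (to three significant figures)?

material J, n = 0.619

With everything in SI (GPa, ×10⁻⁶/K, MPa):
  material B: E = 313.0, α = 2.87, σ_y = 510.9 → σ = 176 MPa, n = 2.90
  material P: E = 117.2, α = 16.9, σ_y = 300.0 → σ = 389 MPa, n = 0.771
  material J: E = 32.01, α = 10.8, σ_y = 41.90 → σ = 67.6 MPa, n = 0.619
  material Q: E = 402.0, α = 4.39, σ_y = 555.0 → σ = 346 MPa, n = 1.60
Material J has the lowest safety factor, n = 0.619.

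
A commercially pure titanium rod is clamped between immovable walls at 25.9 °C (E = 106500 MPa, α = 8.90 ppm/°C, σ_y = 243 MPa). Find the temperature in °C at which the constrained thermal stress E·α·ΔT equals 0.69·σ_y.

E = 106500 MPa = 106.5 GPa.
E·α·ΔT = 167.7 MPa ⇒ ΔT = 167.7 / (106.5×10³ × 8.90×10⁻⁶) = 176.9 K.
T = 25.9 + 176.9 = 202.8 °C.

203 °C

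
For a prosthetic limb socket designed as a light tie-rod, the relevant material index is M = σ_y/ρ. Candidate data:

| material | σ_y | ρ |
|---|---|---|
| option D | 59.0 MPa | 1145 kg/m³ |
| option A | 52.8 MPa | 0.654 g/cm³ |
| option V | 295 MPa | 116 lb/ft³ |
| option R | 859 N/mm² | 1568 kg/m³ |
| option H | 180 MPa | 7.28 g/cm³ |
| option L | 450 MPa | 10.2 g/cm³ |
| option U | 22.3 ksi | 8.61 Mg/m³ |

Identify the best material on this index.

option R

In SI units:
  option D: σ_y = 59.00 MPa, ρ = 1145 kg/m³
  option A: σ_y = 52.80 MPa, ρ = 654.0 kg/m³
  option V: σ_y = 295.0 MPa, ρ = 1858 kg/m³
  option R: σ_y = 859.0 MPa, ρ = 1568 kg/m³
  option H: σ_y = 180.0 MPa, ρ = 7280 kg/m³
  option L: σ_y = 450.0 MPa, ρ = 10200 kg/m³
  option U: σ_y = 153.8 MPa, ρ = 8610 kg/m³
  option R: M = 548 kN·m/kg
  option V: M = 159 kN·m/kg
  option A: M = 80.7 kN·m/kg
  option D: M = 51.5 kN·m/kg
  option L: M = 44.1 kN·m/kg
  option H: M = 24.7 kN·m/kg
  option U: M = 17.9 kN·m/kg
The maximum is for option R.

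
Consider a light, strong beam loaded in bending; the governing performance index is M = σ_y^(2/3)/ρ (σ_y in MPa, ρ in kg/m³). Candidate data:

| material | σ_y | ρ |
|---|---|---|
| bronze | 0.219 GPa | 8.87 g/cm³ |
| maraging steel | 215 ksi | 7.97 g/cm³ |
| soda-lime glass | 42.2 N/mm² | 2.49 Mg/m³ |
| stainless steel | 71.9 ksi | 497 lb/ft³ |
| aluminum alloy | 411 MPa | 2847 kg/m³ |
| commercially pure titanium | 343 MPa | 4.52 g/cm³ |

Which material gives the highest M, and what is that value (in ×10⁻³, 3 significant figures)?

Convert each candidate to consistent units, then evaluate M:
  bronze: σ_y = 219.0 MPa, ρ = 8870 kg/m³
  maraging steel: σ_y = 1482 MPa, ρ = 7970 kg/m³
  soda-lime glass: σ_y = 42.20 MPa, ρ = 2490 kg/m³
  stainless steel: σ_y = 495.7 MPa, ρ = 7961 kg/m³
  aluminum alloy: σ_y = 411.0 MPa, ρ = 2847 kg/m³
  commercially pure titanium: σ_y = 343.0 MPa, ρ = 4520 kg/m³
  aluminum alloy: M = 19.4×10⁻³
  maraging steel: M = 16.3×10⁻³
  commercially pure titanium: M = 10.8×10⁻³
  stainless steel: M = 7.87×10⁻³
  soda-lime glass: M = 4.87×10⁻³
  bronze: M = 4.10×10⁻³
Aluminum alloy ranks first.

aluminum alloy, M = 19.4×10⁻³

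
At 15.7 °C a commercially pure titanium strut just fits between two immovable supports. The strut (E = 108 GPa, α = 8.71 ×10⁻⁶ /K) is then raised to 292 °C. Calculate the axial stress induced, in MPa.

260 MPa

ΔT = 276.3 K. Constrained thermal stress σ = E·α·ΔT = 108.0×10³ MPa × 8.71×10⁻⁶ × 276.3 = 260 MPa (compressive).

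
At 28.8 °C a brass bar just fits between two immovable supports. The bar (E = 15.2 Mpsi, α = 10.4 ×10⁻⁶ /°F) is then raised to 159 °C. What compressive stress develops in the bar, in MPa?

255 MPa

E = 15.2 Mpsi = 104.8 GPa.
α = 10.4×10⁻⁶/°F × 9/5 = 18.7×10⁻⁶/K.
ΔT = 130.2 K. Constrained thermal stress σ = E·α·ΔT = 104.8×10³ MPa × 18.7×10⁻⁶ × 130.2 = 255 MPa (compressive).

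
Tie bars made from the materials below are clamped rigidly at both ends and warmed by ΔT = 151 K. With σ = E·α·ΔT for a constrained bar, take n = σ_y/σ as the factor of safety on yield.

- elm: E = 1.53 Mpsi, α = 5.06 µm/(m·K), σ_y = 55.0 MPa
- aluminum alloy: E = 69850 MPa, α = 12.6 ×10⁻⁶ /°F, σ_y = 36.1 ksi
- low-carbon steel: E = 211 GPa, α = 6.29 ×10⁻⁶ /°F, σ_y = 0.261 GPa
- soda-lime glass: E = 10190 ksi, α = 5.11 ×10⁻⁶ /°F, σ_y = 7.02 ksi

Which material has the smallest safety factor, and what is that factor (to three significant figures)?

soda-lime glass, n = 0.496

With everything in SI (GPa, ×10⁻⁶/K, MPa):
  elm: E = 10.55, α = 5.06, σ_y = 55.00 → σ = 8.06 MPa, n = 6.82
  aluminum alloy: E = 69.85, α = 22.7, σ_y = 248.9 → σ = 239 MPa, n = 1.04
  low-carbon steel: E = 211.0, α = 11.3, σ_y = 261.0 → σ = 361 MPa, n = 0.724
  soda-lime glass: E = 70.26, α = 9.20, σ_y = 48.40 → σ = 97.6 MPa, n = 0.496
Soda-lime glass has the lowest safety factor, n = 0.496.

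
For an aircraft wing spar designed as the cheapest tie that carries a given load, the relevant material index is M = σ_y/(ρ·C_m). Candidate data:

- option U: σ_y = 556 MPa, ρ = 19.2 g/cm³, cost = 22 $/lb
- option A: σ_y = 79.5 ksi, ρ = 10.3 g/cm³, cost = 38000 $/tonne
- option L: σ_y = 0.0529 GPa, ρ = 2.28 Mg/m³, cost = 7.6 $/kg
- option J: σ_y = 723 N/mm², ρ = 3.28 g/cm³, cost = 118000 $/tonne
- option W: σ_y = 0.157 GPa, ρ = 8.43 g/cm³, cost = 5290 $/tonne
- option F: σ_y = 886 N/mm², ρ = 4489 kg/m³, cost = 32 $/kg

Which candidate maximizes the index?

After converting to SI:
  option U: σ_y = 556.0 MPa, ρ = 19200 kg/m³, cost = 48.50 $/kg
  option A: σ_y = 548.1 MPa, ρ = 10300 kg/m³, cost = 38.00 $/kg
  option L: σ_y = 52.90 MPa, ρ = 2280 kg/m³, cost = 7.600 $/kg
  option J: σ_y = 723.0 MPa, ρ = 3280 kg/m³, cost = 118.0 $/kg
  option W: σ_y = 157.0 MPa, ρ = 8430 kg/m³, cost = 5.290 $/kg
  option F: σ_y = 886.0 MPa, ρ = 4489 kg/m³, cost = 32.00 $/kg
  option F: M = 6.17 kN·m per $
  option W: M = 3.52 kN·m per $
  option L: M = 3.05 kN·m per $
  option J: M = 1.87 kN·m per $
  option A: M = 1.40 kN·m per $
  option U: M = 0.597 kN·m per $
Highest index: option F.

option F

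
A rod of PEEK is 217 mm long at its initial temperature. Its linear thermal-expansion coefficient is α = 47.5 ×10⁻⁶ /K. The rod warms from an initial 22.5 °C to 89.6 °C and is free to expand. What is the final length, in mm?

ΔT = 89.6 − 22.5 = 67.10 K.
ΔL = α·L₀·ΔT = 47.5×10⁻⁶ × 217 mm × 67.10 K = 0.692 mm.
L = L₀ + ΔL = 217 + 0.692 = 217.69 mm.

217.69 mm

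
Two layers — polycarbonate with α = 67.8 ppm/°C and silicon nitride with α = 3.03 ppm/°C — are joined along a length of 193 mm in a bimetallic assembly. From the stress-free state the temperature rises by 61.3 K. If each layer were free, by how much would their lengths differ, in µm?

766 µm

Δα = |67.8 − 3.03|×10⁻⁶/K = 64.8×10⁻⁶/K.
ΔL_mismatch = Δα·L·ΔT = 64.8×10⁻⁶ × 193.0 mm × 61.3 K = 766 µm.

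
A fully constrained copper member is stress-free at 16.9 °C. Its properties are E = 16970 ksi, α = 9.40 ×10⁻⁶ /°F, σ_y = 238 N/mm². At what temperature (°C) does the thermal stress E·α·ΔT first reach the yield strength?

E = 16970 ksi = 117.0 GPa.
α = 9.40×10⁻⁶/°F × 9/5 = 16.9×10⁻⁶/K.
σ_y = 238 N/mm² = 238.0 MPa.
E·α·ΔT = 238.0 MPa ⇒ ΔT = 238.0 / (117.0×10³ × 16.9×10⁻⁶) = 120.2 K.
T = 16.9 + 120.2 = 137.1 °C.

137 °C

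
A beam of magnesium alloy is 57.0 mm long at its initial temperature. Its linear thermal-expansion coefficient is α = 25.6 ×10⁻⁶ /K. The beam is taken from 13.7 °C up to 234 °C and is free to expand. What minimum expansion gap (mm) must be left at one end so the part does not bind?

ΔT = 234 − 13.7 = 220.3 K.
ΔL = α·L₀·ΔT = 25.6×10⁻⁶ × 57.0 mm × 220.3 K = 0.321 mm.

0.321 mm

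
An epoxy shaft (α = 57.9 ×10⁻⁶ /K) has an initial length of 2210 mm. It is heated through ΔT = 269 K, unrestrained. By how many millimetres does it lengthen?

ΔL = α·L₀·ΔT = 57.9×10⁻⁶ × 2210 mm × 269.0 K = 34.4 mm.

34.4 mm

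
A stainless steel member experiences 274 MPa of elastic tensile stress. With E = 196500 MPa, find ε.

E = 196500 MPa = 196.5 GPa = 196500 MPa.
ε = σ/E = 274 / 196500 = 1.39×10⁻³.

1.39×10⁻³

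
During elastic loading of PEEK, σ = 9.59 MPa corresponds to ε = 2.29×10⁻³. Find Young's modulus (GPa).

E = σ/ε = 9.59 MPa / 2.29×10⁻³ = 4188 MPa = 4.19 GPa.

4.19 GPa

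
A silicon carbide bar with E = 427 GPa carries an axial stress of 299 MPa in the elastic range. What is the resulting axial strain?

ε = σ/E = 299 / 427000 = 7.00×10⁻⁴.

7.00×10⁻⁴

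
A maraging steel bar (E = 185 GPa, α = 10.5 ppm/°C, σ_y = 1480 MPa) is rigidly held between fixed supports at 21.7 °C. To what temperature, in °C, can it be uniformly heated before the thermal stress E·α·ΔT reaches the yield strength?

E·α·ΔT = 1480 MPa ⇒ ΔT = 1480 / (185.0×10³ × 10.5×10⁻⁶) = 761.9 K.
T = 21.7 + 761.9 = 783.6 °C.

784 °C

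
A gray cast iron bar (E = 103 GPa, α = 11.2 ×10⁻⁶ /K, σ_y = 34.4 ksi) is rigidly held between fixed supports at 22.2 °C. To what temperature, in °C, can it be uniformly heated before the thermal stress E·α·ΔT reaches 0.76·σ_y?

σ_y = 34.4 ksi = 237.2 MPa.
E·α·ΔT = 180.3 MPa ⇒ ΔT = 180.3 / (103.0×10³ × 11.2×10⁻⁶) = 156.3 K.
T = 22.2 + 156.3 = 178.5 °C.

178 °C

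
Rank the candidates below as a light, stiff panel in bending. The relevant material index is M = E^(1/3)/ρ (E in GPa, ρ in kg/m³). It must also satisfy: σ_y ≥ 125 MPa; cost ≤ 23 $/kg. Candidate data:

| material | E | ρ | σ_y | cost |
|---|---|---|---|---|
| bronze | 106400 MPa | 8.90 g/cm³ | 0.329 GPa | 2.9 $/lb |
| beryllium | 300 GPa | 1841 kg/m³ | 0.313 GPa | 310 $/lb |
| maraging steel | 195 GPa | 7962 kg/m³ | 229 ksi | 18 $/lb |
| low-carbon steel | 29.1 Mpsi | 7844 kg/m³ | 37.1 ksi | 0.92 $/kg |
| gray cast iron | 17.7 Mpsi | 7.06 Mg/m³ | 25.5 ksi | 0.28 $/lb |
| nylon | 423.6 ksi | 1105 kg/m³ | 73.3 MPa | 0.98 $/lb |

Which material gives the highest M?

Screen on constraints: σ_y ≥ 125 MPa; cost ≤ 23 $/kg. Survivors: bronze, low-carbon steel, gray cast iron.
In SI units:
  bronze: E = 106.4 GPa, ρ = 8900 kg/m³
  low-carbon steel: E = 200.6 GPa, ρ = 7844 kg/m³
  gray cast iron: E = 122.0 GPa, ρ = 7060 kg/m³
  low-carbon steel: M = 0.746×10⁻³
  gray cast iron: M = 0.703×10⁻³
  bronze: M = 0.532×10⁻³
The maximum is for low-carbon steel.

low-carbon steel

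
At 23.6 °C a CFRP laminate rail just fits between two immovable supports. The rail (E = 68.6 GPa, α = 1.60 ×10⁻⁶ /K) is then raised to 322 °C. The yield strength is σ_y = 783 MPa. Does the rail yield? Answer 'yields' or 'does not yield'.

does not yield

ΔT = 298.4 K. Constrained thermal stress σ = E·α·ΔT = 68.60×10³ MPa × 1.60×10⁻⁶ × 298.4 = 32.8 MPa (compressive).
Compare to σ_y = 783 MPa: σ < σ_y, so it does not yield.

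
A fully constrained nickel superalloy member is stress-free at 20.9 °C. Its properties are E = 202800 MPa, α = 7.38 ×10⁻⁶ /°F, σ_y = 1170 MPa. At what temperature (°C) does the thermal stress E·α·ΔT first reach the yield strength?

455 °C

E = 202800 MPa = 202.8 GPa.
α = 7.38×10⁻⁶/°F × 9/5 = 13.3×10⁻⁶/K.
E·α·ΔT = 1170 MPa ⇒ ΔT = 1170 / (202.8×10³ × 13.3×10⁻⁶) = 434.3 K.
T = 20.9 + 434.3 = 455.2 °C.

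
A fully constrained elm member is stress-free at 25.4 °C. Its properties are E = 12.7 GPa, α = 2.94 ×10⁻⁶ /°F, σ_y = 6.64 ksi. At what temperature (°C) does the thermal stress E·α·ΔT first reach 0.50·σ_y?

α = 2.94×10⁻⁶/°F × 9/5 = 5.29×10⁻⁶/K.
σ_y = 6.64 ksi = 45.78 MPa.
E·α·ΔT = 22.89 MPa ⇒ ΔT = 22.89 / (12.70×10³ × 5.29×10⁻⁶) = 340.6 K.
T = 25.4 + 340.6 = 366.0 °C.

366 °C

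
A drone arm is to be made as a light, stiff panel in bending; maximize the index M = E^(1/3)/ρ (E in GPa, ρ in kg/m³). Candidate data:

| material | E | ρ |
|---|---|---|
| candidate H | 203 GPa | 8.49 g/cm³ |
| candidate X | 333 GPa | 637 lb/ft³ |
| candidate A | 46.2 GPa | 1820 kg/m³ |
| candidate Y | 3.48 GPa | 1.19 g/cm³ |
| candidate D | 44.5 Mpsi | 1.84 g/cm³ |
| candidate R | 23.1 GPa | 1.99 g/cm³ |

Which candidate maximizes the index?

Putting every candidate on a common basis:
  candidate H: E = 203.0 GPa, ρ = 8490 kg/m³
  candidate X: E = 333.0 GPa, ρ = 10200 kg/m³
  candidate A: E = 46.20 GPa, ρ = 1820 kg/m³
  candidate Y: E = 3.480 GPa, ρ = 1190 kg/m³
  candidate D: E = 306.8 GPa, ρ = 1840 kg/m³
  candidate R: E = 23.10 GPa, ρ = 1990 kg/m³
  candidate D: M = 3.67×10⁻³
  candidate A: M = 1.97×10⁻³
  candidate R: M = 1.43×10⁻³
  candidate Y: M = 1.27×10⁻³
  candidate H: M = 0.692×10⁻³
  candidate X: M = 0.679×10⁻³
Highest index: candidate D.

candidate D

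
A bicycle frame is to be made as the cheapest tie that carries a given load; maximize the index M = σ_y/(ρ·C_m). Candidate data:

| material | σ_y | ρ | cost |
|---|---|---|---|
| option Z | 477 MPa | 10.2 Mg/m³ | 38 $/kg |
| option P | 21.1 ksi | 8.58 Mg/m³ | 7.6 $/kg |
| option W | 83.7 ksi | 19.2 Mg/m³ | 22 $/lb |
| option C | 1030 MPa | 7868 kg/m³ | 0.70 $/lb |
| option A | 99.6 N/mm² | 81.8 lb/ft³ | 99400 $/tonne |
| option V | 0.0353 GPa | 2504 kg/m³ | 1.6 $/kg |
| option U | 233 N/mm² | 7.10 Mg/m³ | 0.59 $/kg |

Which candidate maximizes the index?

After converting to SI:
  option Z: σ_y = 477.0 MPa, ρ = 10200 kg/m³, cost = 38.00 $/kg
  option P: σ_y = 145.5 MPa, ρ = 8580 kg/m³, cost = 7.600 $/kg
  option W: σ_y = 577.1 MPa, ρ = 19200 kg/m³, cost = 48.50 $/kg
  option C: σ_y = 1030 MPa, ρ = 7868 kg/m³, cost = 1.543 $/kg
  option A: σ_y = 99.60 MPa, ρ = 1310 kg/m³, cost = 99.40 $/kg
  option V: σ_y = 35.30 MPa, ρ = 2504 kg/m³, cost = 1.600 $/kg
  option U: σ_y = 233.0 MPa, ρ = 7100 kg/m³, cost = 0.5900 $/kg
  option C: M = 84.8 kN·m per $
  option U: M = 55.6 kN·m per $
  option V: M = 8.81 kN·m per $
  option P: M = 2.23 kN·m per $
  option Z: M = 1.23 kN·m per $
  option A: M = 0.765 kN·m per $
  option W: M = 0.620 kN·m per $
Option C ranks first.

option C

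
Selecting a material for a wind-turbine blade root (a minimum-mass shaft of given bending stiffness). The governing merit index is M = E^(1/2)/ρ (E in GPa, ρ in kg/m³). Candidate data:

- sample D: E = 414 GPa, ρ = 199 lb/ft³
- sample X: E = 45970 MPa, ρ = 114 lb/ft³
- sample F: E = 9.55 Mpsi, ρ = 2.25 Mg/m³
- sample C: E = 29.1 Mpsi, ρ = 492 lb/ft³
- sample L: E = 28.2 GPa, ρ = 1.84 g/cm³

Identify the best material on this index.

sample D

Putting every candidate on a common basis:
  sample D: E = 414.0 GPa, ρ = 3188 kg/m³
  sample X: E = 45.97 GPa, ρ = 1826 kg/m³
  sample F: E = 65.84 GPa, ρ = 2250 kg/m³
  sample C: E = 200.6 GPa, ρ = 7881 kg/m³
  sample L: E = 28.20 GPa, ρ = 1840 kg/m³
  sample D: M = 6.38×10⁻³
  sample X: M = 3.71×10⁻³
  sample F: M = 3.61×10⁻³
  sample L: M = 2.89×10⁻³
  sample C: M = 1.80×10⁻³
Sample D has the largest M.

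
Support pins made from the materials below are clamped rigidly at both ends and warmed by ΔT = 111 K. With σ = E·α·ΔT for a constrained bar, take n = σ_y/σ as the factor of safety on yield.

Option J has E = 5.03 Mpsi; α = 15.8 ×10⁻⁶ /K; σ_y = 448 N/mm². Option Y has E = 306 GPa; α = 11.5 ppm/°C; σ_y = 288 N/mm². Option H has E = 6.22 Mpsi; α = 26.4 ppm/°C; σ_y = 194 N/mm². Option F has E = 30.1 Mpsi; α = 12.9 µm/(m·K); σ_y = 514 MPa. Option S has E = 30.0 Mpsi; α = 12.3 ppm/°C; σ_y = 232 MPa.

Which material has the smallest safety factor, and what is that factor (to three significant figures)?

option Y, n = 0.737

Per material, after unit conversion:
  option J: E = 34.68, α = 15.8, σ_y = 448.0 → σ = 60.8 MPa, n = 7.37
  option Y: E = 306.0, α = 11.5, σ_y = 288.0 → σ = 391 MPa, n = 0.737
  option H: E = 42.89, α = 26.4, σ_y = 194.0 → σ = 126 MPa, n = 1.54
  option F: E = 207.5, α = 12.9, σ_y = 514.0 → σ = 297 MPa, n = 1.73
  option S: E = 206.8, α = 12.3, σ_y = 232.0 → σ = 282 MPa, n = 0.822
Smallest n: option Y with n = 0.737.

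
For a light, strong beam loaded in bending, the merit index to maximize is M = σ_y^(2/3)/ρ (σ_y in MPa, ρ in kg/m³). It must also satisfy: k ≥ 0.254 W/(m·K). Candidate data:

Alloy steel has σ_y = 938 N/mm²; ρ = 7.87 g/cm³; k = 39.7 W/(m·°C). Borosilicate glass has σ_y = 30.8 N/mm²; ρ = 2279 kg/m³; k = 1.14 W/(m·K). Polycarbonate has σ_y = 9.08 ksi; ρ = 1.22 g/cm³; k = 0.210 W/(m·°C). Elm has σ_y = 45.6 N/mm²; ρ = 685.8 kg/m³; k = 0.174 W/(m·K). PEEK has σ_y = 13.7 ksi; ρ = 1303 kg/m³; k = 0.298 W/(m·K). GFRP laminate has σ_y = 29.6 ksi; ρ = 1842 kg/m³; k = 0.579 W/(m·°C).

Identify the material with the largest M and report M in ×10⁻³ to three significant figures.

Screen on constraints: k ≥ 0.254 W/(m·K). Survivors: alloy steel, borosilicate glass, PEEK, GFRP laminate.
After converting to SI:
  alloy steel: σ_y = 938.0 MPa, ρ = 7870 kg/m³
  borosilicate glass: σ_y = 30.80 MPa, ρ = 2279 kg/m³
  PEEK: σ_y = 94.46 MPa, ρ = 1303 kg/m³
  GFRP laminate: σ_y = 204.1 MPa, ρ = 1842 kg/m³
  GFRP laminate: M = 18.8×10⁻³
  PEEK: M = 15.9×10⁻³
  alloy steel: M = 12.2×10⁻³
  borosilicate glass: M = 4.31×10⁻³
Highest index: GFRP laminate.

GFRP laminate, M = 18.8×10⁻³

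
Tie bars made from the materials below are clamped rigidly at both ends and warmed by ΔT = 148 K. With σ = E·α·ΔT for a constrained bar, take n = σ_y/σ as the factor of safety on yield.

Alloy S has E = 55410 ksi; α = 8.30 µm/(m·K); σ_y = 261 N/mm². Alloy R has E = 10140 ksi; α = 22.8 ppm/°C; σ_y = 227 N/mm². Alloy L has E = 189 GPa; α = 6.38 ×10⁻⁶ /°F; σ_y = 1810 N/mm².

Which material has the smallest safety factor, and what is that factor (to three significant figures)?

Per material, after unit conversion:
  alloy S: E = 382.0, α = 8.30, σ_y = 261.0 → σ = 469 MPa, n = 0.556
  alloy R: E = 69.91, α = 22.8, σ_y = 227.0 → σ = 236 MPa, n = 0.962
  alloy L: E = 189.0, α = 11.5, σ_y = 1810 → σ = 321 MPa, n = 5.63
The minimum is alloy S at n = 0.556.

alloy S, n = 0.556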